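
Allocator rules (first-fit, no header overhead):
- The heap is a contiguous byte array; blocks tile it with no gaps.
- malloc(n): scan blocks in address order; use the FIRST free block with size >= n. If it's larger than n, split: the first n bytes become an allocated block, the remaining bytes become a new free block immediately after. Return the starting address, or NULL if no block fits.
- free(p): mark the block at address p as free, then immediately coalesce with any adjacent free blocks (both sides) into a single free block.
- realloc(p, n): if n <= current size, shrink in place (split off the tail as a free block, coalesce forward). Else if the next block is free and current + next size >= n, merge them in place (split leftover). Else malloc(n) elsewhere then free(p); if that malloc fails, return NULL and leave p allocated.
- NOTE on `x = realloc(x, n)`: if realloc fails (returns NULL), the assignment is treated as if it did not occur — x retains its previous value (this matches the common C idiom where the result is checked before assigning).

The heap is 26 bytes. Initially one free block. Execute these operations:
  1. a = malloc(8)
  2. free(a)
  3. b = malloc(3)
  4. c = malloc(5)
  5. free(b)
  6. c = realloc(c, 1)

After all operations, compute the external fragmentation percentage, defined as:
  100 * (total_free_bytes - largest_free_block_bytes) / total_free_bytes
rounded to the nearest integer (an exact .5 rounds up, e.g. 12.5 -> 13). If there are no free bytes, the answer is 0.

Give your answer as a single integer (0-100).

Answer: 12

Derivation:
Op 1: a = malloc(8) -> a = 0; heap: [0-7 ALLOC][8-25 FREE]
Op 2: free(a) -> (freed a); heap: [0-25 FREE]
Op 3: b = malloc(3) -> b = 0; heap: [0-2 ALLOC][3-25 FREE]
Op 4: c = malloc(5) -> c = 3; heap: [0-2 ALLOC][3-7 ALLOC][8-25 FREE]
Op 5: free(b) -> (freed b); heap: [0-2 FREE][3-7 ALLOC][8-25 FREE]
Op 6: c = realloc(c, 1) -> c = 3; heap: [0-2 FREE][3-3 ALLOC][4-25 FREE]
Free blocks: [3 22] total_free=25 largest=22 -> 100*(25-22)/25 = 300/25 = 12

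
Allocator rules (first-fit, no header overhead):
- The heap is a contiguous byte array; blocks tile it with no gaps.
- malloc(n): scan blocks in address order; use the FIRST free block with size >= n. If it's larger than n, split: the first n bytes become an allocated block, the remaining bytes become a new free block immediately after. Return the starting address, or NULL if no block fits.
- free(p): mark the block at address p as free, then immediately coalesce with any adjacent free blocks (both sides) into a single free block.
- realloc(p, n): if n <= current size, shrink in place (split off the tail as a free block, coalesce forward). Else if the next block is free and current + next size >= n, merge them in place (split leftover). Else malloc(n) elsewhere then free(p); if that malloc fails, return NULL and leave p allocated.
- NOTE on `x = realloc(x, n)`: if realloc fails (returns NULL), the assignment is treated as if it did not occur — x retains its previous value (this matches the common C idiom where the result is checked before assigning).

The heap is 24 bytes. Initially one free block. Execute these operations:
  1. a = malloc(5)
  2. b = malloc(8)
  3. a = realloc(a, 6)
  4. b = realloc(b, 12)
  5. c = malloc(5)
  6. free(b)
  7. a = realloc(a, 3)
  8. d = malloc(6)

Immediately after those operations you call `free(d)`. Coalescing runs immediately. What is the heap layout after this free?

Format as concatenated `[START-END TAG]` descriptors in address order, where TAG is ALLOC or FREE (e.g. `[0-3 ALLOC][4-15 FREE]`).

Op 1: a = malloc(5) -> a = 0; heap: [0-4 ALLOC][5-23 FREE]
Op 2: b = malloc(8) -> b = 5; heap: [0-4 ALLOC][5-12 ALLOC][13-23 FREE]
Op 3: a = realloc(a, 6) -> a = 13; heap: [0-4 FREE][5-12 ALLOC][13-18 ALLOC][19-23 FREE]
Op 4: b = realloc(b, 12) -> NULL (b unchanged); heap: [0-4 FREE][5-12 ALLOC][13-18 ALLOC][19-23 FREE]
Op 5: c = malloc(5) -> c = 0; heap: [0-4 ALLOC][5-12 ALLOC][13-18 ALLOC][19-23 FREE]
Op 6: free(b) -> (freed b); heap: [0-4 ALLOC][5-12 FREE][13-18 ALLOC][19-23 FREE]
Op 7: a = realloc(a, 3) -> a = 13; heap: [0-4 ALLOC][5-12 FREE][13-15 ALLOC][16-23 FREE]
Op 8: d = malloc(6) -> d = 5; heap: [0-4 ALLOC][5-10 ALLOC][11-12 FREE][13-15 ALLOC][16-23 FREE]
free(d): d = 5 -> block [5-10 ALLOC]; mark free, coalesce with adjacent free neighbors -> [0-4 ALLOC][5-12 FREE][13-15 ALLOC][16-23 FREE]

Answer: [0-4 ALLOC][5-12 FREE][13-15 ALLOC][16-23 FREE]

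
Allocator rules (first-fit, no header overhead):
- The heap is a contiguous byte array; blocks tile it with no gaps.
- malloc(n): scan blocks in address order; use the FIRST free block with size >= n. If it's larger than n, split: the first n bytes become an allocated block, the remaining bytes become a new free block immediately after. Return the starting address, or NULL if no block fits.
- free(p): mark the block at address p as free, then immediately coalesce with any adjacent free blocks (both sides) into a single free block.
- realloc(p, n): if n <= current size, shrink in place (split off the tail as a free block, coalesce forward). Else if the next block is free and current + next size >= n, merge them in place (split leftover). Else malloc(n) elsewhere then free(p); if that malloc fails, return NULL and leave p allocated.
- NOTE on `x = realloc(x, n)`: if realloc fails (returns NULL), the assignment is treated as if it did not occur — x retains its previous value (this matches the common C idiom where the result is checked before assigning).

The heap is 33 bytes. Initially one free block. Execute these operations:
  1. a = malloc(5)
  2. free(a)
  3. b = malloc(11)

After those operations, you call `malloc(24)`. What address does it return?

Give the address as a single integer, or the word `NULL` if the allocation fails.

Op 1: a = malloc(5) -> a = 0; heap: [0-4 ALLOC][5-32 FREE]
Op 2: free(a) -> (freed a); heap: [0-32 FREE]
Op 3: b = malloc(11) -> b = 0; heap: [0-10 ALLOC][11-32 FREE]
malloc(24): first-fit scan over [0-10 ALLOC][11-32 FREE] -> NULL

Answer: NULL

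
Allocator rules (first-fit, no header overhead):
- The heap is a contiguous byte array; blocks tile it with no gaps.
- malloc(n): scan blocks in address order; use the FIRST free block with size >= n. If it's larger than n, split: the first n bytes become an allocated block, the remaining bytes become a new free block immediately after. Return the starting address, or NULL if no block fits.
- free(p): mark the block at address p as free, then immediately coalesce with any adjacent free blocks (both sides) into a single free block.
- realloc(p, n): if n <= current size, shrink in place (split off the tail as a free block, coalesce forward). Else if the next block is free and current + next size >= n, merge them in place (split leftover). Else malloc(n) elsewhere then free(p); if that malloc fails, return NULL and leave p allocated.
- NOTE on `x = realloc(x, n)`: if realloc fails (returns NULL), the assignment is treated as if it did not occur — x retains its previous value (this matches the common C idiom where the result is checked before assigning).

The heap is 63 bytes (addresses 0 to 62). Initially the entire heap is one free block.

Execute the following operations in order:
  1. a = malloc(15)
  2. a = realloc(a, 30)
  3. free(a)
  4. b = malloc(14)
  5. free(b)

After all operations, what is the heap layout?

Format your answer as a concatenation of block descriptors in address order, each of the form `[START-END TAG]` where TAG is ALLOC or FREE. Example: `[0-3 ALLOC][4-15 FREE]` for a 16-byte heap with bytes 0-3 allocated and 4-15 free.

Answer: [0-62 FREE]

Derivation:
Op 1: a = malloc(15) -> a = 0; heap: [0-14 ALLOC][15-62 FREE]
Op 2: a = realloc(a, 30) -> a = 0; heap: [0-29 ALLOC][30-62 FREE]
Op 3: free(a) -> (freed a); heap: [0-62 FREE]
Op 4: b = malloc(14) -> b = 0; heap: [0-13 ALLOC][14-62 FREE]
Op 5: free(b) -> (freed b); heap: [0-62 FREE]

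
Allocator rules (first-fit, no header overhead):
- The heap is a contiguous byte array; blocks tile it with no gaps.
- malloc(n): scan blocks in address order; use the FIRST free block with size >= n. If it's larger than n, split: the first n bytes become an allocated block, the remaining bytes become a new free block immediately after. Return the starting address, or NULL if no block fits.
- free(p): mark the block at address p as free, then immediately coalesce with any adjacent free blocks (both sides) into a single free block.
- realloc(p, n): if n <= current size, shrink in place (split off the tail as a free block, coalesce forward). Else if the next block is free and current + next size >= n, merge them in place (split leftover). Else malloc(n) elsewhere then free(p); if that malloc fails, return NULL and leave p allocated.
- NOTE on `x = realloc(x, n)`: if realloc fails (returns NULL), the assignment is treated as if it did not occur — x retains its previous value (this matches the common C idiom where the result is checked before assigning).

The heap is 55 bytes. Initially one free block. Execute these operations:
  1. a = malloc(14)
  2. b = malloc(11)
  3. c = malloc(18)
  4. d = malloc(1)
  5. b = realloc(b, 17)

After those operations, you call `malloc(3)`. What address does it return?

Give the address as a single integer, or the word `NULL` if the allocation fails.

Op 1: a = malloc(14) -> a = 0; heap: [0-13 ALLOC][14-54 FREE]
Op 2: b = malloc(11) -> b = 14; heap: [0-13 ALLOC][14-24 ALLOC][25-54 FREE]
Op 3: c = malloc(18) -> c = 25; heap: [0-13 ALLOC][14-24 ALLOC][25-42 ALLOC][43-54 FREE]
Op 4: d = malloc(1) -> d = 43; heap: [0-13 ALLOC][14-24 ALLOC][25-42 ALLOC][43-43 ALLOC][44-54 FREE]
Op 5: b = realloc(b, 17) -> NULL (b unchanged); heap: [0-13 ALLOC][14-24 ALLOC][25-42 ALLOC][43-43 ALLOC][44-54 FREE]
malloc(3): first-fit scan over [0-13 ALLOC][14-24 ALLOC][25-42 ALLOC][43-43 ALLOC][44-54 FREE] -> 44

Answer: 44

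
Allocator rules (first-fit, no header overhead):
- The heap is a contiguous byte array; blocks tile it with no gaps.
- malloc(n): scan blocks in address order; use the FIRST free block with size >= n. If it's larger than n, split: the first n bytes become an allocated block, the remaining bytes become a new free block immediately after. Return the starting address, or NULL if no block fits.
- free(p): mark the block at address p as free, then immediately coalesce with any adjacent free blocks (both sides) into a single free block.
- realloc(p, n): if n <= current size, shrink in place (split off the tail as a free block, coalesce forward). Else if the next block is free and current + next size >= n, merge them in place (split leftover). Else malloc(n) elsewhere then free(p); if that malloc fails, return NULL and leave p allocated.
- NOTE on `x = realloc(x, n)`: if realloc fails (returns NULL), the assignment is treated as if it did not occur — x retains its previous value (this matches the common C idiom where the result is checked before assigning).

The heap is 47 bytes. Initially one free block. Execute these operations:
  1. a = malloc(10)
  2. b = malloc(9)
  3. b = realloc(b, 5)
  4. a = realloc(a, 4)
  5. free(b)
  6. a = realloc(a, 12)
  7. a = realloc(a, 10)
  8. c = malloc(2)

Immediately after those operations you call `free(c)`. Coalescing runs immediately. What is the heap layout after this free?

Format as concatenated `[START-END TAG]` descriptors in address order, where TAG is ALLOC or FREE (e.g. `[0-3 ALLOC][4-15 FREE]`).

Op 1: a = malloc(10) -> a = 0; heap: [0-9 ALLOC][10-46 FREE]
Op 2: b = malloc(9) -> b = 10; heap: [0-9 ALLOC][10-18 ALLOC][19-46 FREE]
Op 3: b = realloc(b, 5) -> b = 10; heap: [0-9 ALLOC][10-14 ALLOC][15-46 FREE]
Op 4: a = realloc(a, 4) -> a = 0; heap: [0-3 ALLOC][4-9 FREE][10-14 ALLOC][15-46 FREE]
Op 5: free(b) -> (freed b); heap: [0-3 ALLOC][4-46 FREE]
Op 6: a = realloc(a, 12) -> a = 0; heap: [0-11 ALLOC][12-46 FREE]
Op 7: a = realloc(a, 10) -> a = 0; heap: [0-9 ALLOC][10-46 FREE]
Op 8: c = malloc(2) -> c = 10; heap: [0-9 ALLOC][10-11 ALLOC][12-46 FREE]
free(c): c = 10 -> block [10-11 ALLOC]; mark free, coalesce with adjacent free neighbors -> [0-9 ALLOC][10-46 FREE]

Answer: [0-9 ALLOC][10-46 FREE]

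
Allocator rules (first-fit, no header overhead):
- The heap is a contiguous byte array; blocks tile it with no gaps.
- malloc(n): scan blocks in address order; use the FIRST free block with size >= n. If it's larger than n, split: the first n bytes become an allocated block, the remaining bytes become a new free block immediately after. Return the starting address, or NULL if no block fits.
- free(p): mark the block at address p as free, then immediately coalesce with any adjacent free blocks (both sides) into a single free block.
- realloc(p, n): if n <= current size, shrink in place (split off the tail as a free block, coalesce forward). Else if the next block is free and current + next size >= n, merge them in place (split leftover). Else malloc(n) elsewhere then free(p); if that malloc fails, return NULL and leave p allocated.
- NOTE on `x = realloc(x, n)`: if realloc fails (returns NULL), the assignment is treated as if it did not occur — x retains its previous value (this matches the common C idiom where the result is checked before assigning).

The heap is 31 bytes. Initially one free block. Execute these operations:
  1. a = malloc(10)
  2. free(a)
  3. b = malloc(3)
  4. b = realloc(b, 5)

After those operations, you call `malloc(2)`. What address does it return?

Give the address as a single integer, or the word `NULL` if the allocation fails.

Answer: 5

Derivation:
Op 1: a = malloc(10) -> a = 0; heap: [0-9 ALLOC][10-30 FREE]
Op 2: free(a) -> (freed a); heap: [0-30 FREE]
Op 3: b = malloc(3) -> b = 0; heap: [0-2 ALLOC][3-30 FREE]
Op 4: b = realloc(b, 5) -> b = 0; heap: [0-4 ALLOC][5-30 FREE]
malloc(2): first-fit scan over [0-4 ALLOC][5-30 FREE] -> 5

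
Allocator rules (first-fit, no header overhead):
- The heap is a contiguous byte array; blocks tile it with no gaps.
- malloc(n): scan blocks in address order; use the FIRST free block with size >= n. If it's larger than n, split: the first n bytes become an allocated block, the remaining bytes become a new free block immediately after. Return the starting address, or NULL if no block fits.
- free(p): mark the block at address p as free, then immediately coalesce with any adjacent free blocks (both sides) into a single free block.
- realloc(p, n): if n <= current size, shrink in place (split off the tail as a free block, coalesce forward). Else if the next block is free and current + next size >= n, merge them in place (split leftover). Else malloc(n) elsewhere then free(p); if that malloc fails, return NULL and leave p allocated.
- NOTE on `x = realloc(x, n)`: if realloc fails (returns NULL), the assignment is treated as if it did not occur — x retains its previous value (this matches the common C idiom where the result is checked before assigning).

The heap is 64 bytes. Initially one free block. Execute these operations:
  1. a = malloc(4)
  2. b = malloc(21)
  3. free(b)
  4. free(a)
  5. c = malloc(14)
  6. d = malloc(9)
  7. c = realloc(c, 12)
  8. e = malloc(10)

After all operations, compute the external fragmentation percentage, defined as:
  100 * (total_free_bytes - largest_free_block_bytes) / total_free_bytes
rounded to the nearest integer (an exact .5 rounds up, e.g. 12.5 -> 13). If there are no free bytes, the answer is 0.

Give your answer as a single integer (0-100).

Answer: 6

Derivation:
Op 1: a = malloc(4) -> a = 0; heap: [0-3 ALLOC][4-63 FREE]
Op 2: b = malloc(21) -> b = 4; heap: [0-3 ALLOC][4-24 ALLOC][25-63 FREE]
Op 3: free(b) -> (freed b); heap: [0-3 ALLOC][4-63 FREE]
Op 4: free(a) -> (freed a); heap: [0-63 FREE]
Op 5: c = malloc(14) -> c = 0; heap: [0-13 ALLOC][14-63 FREE]
Op 6: d = malloc(9) -> d = 14; heap: [0-13 ALLOC][14-22 ALLOC][23-63 FREE]
Op 7: c = realloc(c, 12) -> c = 0; heap: [0-11 ALLOC][12-13 FREE][14-22 ALLOC][23-63 FREE]
Op 8: e = malloc(10) -> e = 23; heap: [0-11 ALLOC][12-13 FREE][14-22 ALLOC][23-32 ALLOC][33-63 FREE]
Free blocks: [2 31] total_free=33 largest=31 -> 100*(33-31)/33 = 200/33 ≈ 6.061 -> rounds to 6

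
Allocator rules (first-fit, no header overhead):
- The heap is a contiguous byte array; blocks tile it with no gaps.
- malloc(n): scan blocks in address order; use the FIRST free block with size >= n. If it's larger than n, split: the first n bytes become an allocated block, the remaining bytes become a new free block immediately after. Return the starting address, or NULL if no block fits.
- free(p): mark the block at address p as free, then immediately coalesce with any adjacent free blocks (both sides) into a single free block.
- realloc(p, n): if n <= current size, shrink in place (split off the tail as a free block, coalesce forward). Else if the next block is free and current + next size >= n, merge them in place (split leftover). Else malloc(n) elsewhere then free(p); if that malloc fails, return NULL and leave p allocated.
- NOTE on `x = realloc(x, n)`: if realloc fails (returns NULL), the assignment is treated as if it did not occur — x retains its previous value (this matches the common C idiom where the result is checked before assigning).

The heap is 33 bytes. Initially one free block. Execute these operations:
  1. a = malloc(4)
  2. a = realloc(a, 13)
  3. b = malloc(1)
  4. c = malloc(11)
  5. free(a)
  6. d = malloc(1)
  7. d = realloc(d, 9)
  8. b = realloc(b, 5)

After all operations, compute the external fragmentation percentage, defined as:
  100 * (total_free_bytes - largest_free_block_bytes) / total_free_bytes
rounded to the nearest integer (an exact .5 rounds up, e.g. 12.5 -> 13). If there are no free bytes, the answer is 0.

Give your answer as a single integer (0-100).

Op 1: a = malloc(4) -> a = 0; heap: [0-3 ALLOC][4-32 FREE]
Op 2: a = realloc(a, 13) -> a = 0; heap: [0-12 ALLOC][13-32 FREE]
Op 3: b = malloc(1) -> b = 13; heap: [0-12 ALLOC][13-13 ALLOC][14-32 FREE]
Op 4: c = malloc(11) -> c = 14; heap: [0-12 ALLOC][13-13 ALLOC][14-24 ALLOC][25-32 FREE]
Op 5: free(a) -> (freed a); heap: [0-12 FREE][13-13 ALLOC][14-24 ALLOC][25-32 FREE]
Op 6: d = malloc(1) -> d = 0; heap: [0-0 ALLOC][1-12 FREE][13-13 ALLOC][14-24 ALLOC][25-32 FREE]
Op 7: d = realloc(d, 9) -> d = 0; heap: [0-8 ALLOC][9-12 FREE][13-13 ALLOC][14-24 ALLOC][25-32 FREE]
Op 8: b = realloc(b, 5) -> b = 25; heap: [0-8 ALLOC][9-13 FREE][14-24 ALLOC][25-29 ALLOC][30-32 FREE]
Free blocks: [5 3] total_free=8 largest=5 -> 100*(8-5)/8 = 300/8 = 37.5 -> rounds to 38

Answer: 38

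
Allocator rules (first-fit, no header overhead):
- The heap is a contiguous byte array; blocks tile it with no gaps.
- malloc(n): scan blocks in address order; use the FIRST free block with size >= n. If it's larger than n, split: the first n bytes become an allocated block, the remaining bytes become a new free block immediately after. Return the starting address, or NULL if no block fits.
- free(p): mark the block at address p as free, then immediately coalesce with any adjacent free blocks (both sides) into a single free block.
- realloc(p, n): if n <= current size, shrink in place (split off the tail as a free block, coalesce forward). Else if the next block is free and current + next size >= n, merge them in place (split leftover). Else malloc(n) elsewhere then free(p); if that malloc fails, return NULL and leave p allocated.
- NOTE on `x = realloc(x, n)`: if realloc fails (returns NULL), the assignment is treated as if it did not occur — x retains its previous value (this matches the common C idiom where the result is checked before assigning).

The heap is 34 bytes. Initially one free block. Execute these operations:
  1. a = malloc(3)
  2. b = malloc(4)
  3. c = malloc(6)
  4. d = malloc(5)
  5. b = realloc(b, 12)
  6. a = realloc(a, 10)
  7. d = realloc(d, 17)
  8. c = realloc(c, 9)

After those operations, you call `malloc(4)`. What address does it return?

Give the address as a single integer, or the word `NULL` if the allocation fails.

Op 1: a = malloc(3) -> a = 0; heap: [0-2 ALLOC][3-33 FREE]
Op 2: b = malloc(4) -> b = 3; heap: [0-2 ALLOC][3-6 ALLOC][7-33 FREE]
Op 3: c = malloc(6) -> c = 7; heap: [0-2 ALLOC][3-6 ALLOC][7-12 ALLOC][13-33 FREE]
Op 4: d = malloc(5) -> d = 13; heap: [0-2 ALLOC][3-6 ALLOC][7-12 ALLOC][13-17 ALLOC][18-33 FREE]
Op 5: b = realloc(b, 12) -> b = 18; heap: [0-2 ALLOC][3-6 FREE][7-12 ALLOC][13-17 ALLOC][18-29 ALLOC][30-33 FREE]
Op 6: a = realloc(a, 10) -> NULL (a unchanged); heap: [0-2 ALLOC][3-6 FREE][7-12 ALLOC][13-17 ALLOC][18-29 ALLOC][30-33 FREE]
Op 7: d = realloc(d, 17) -> NULL (d unchanged); heap: [0-2 ALLOC][3-6 FREE][7-12 ALLOC][13-17 ALLOC][18-29 ALLOC][30-33 FREE]
Op 8: c = realloc(c, 9) -> NULL (c unchanged); heap: [0-2 ALLOC][3-6 FREE][7-12 ALLOC][13-17 ALLOC][18-29 ALLOC][30-33 FREE]
malloc(4): first-fit scan over [0-2 ALLOC][3-6 FREE][7-12 ALLOC][13-17 ALLOC][18-29 ALLOC][30-33 FREE] -> 3

Answer: 3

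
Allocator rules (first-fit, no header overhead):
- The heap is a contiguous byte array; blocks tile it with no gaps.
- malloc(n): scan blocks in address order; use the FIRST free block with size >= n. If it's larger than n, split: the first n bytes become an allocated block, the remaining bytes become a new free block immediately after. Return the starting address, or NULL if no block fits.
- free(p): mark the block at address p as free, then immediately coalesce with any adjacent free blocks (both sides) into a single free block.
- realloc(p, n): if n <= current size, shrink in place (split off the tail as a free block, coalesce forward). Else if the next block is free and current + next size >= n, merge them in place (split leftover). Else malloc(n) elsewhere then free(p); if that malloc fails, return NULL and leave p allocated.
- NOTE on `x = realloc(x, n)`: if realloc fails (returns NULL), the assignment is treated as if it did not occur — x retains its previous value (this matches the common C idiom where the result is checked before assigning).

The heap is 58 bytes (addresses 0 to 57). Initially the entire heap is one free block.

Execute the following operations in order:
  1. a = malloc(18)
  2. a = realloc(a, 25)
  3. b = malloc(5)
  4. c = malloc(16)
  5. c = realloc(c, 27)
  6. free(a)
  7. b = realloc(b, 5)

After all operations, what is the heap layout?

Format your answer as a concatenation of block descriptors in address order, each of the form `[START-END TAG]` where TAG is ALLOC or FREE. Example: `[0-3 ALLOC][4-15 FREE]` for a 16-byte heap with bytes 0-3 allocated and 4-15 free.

Op 1: a = malloc(18) -> a = 0; heap: [0-17 ALLOC][18-57 FREE]
Op 2: a = realloc(a, 25) -> a = 0; heap: [0-24 ALLOC][25-57 FREE]
Op 3: b = malloc(5) -> b = 25; heap: [0-24 ALLOC][25-29 ALLOC][30-57 FREE]
Op 4: c = malloc(16) -> c = 30; heap: [0-24 ALLOC][25-29 ALLOC][30-45 ALLOC][46-57 FREE]
Op 5: c = realloc(c, 27) -> c = 30; heap: [0-24 ALLOC][25-29 ALLOC][30-56 ALLOC][57-57 FREE]
Op 6: free(a) -> (freed a); heap: [0-24 FREE][25-29 ALLOC][30-56 ALLOC][57-57 FREE]
Op 7: b = realloc(b, 5) -> b = 25; heap: [0-24 FREE][25-29 ALLOC][30-56 ALLOC][57-57 FREE]

Answer: [0-24 FREE][25-29 ALLOC][30-56 ALLOC][57-57 FREE]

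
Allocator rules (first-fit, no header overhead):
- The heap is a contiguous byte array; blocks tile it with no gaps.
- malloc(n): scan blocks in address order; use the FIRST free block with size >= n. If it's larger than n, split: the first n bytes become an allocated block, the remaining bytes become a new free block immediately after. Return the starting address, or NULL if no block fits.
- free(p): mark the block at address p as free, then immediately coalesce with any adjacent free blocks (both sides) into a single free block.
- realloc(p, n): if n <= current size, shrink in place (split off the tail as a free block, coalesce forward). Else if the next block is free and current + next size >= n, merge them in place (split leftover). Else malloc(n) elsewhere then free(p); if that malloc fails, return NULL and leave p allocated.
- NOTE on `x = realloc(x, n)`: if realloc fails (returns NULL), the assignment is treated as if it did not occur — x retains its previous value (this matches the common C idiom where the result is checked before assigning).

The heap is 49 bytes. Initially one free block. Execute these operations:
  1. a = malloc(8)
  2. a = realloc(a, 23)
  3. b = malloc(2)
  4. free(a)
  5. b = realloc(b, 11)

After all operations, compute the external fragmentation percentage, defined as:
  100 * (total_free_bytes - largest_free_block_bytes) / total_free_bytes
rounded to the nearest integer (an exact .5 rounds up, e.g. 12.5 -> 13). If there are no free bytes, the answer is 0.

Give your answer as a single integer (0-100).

Op 1: a = malloc(8) -> a = 0; heap: [0-7 ALLOC][8-48 FREE]
Op 2: a = realloc(a, 23) -> a = 0; heap: [0-22 ALLOC][23-48 FREE]
Op 3: b = malloc(2) -> b = 23; heap: [0-22 ALLOC][23-24 ALLOC][25-48 FREE]
Op 4: free(a) -> (freed a); heap: [0-22 FREE][23-24 ALLOC][25-48 FREE]
Op 5: b = realloc(b, 11) -> b = 23; heap: [0-22 FREE][23-33 ALLOC][34-48 FREE]
Free blocks: [23 15] total_free=38 largest=23 -> 100*(38-23)/38 = 1500/38 ≈ 39.474 -> rounds to 39

Answer: 39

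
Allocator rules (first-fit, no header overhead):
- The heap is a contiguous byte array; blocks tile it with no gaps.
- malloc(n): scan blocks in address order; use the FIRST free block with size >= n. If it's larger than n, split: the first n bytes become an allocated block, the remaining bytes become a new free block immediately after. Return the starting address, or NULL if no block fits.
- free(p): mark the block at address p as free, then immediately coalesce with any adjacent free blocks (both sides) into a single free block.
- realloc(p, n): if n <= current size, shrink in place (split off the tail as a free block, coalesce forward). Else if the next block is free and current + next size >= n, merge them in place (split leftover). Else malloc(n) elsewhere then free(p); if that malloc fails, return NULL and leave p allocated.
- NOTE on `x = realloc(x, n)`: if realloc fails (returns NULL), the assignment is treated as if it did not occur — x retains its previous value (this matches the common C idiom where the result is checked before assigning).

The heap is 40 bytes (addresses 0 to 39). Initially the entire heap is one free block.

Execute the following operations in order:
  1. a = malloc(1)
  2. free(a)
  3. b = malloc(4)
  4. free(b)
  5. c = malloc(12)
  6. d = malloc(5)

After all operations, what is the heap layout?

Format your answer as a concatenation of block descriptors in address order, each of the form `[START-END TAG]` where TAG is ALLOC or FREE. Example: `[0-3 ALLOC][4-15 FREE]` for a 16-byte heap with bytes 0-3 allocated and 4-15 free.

Op 1: a = malloc(1) -> a = 0; heap: [0-0 ALLOC][1-39 FREE]
Op 2: free(a) -> (freed a); heap: [0-39 FREE]
Op 3: b = malloc(4) -> b = 0; heap: [0-3 ALLOC][4-39 FREE]
Op 4: free(b) -> (freed b); heap: [0-39 FREE]
Op 5: c = malloc(12) -> c = 0; heap: [0-11 ALLOC][12-39 FREE]
Op 6: d = malloc(5) -> d = 12; heap: [0-11 ALLOC][12-16 ALLOC][17-39 FREE]

Answer: [0-11 ALLOC][12-16 ALLOC][17-39 FREE]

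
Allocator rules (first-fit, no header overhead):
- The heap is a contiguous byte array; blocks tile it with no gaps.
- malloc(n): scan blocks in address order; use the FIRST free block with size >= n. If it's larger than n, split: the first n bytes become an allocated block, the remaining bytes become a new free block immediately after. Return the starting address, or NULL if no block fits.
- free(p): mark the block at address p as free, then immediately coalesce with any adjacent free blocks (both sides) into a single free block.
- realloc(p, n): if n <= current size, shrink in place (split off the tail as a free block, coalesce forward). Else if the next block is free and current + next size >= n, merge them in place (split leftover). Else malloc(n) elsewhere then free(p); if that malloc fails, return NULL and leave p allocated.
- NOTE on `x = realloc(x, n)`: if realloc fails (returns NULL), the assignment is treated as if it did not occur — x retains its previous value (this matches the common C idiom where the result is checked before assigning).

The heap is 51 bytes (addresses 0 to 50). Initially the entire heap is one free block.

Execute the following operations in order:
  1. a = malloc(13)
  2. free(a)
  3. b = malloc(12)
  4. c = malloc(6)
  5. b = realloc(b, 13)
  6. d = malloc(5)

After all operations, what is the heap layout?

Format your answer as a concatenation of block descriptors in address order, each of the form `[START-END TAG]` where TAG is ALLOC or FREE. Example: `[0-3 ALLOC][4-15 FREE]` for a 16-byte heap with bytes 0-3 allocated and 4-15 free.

Answer: [0-4 ALLOC][5-11 FREE][12-17 ALLOC][18-30 ALLOC][31-50 FREE]

Derivation:
Op 1: a = malloc(13) -> a = 0; heap: [0-12 ALLOC][13-50 FREE]
Op 2: free(a) -> (freed a); heap: [0-50 FREE]
Op 3: b = malloc(12) -> b = 0; heap: [0-11 ALLOC][12-50 FREE]
Op 4: c = malloc(6) -> c = 12; heap: [0-11 ALLOC][12-17 ALLOC][18-50 FREE]
Op 5: b = realloc(b, 13) -> b = 18; heap: [0-11 FREE][12-17 ALLOC][18-30 ALLOC][31-50 FREE]
Op 6: d = malloc(5) -> d = 0; heap: [0-4 ALLOC][5-11 FREE][12-17 ALLOC][18-30 ALLOC][31-50 FREE]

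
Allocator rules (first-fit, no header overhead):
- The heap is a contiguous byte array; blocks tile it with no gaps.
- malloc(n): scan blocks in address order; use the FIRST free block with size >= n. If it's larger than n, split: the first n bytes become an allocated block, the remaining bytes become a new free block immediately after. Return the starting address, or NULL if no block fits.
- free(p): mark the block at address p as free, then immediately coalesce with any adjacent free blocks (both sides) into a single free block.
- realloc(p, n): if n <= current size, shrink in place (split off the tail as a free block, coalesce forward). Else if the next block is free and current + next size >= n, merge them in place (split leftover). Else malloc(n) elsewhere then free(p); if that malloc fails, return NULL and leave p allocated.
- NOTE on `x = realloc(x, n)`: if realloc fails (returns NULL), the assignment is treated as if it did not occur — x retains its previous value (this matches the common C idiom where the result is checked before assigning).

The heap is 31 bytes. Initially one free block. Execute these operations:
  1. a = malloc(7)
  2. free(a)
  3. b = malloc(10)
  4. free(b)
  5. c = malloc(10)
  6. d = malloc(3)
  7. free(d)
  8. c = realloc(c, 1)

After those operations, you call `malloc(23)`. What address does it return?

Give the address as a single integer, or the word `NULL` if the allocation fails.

Answer: 1

Derivation:
Op 1: a = malloc(7) -> a = 0; heap: [0-6 ALLOC][7-30 FREE]
Op 2: free(a) -> (freed a); heap: [0-30 FREE]
Op 3: b = malloc(10) -> b = 0; heap: [0-9 ALLOC][10-30 FREE]
Op 4: free(b) -> (freed b); heap: [0-30 FREE]
Op 5: c = malloc(10) -> c = 0; heap: [0-9 ALLOC][10-30 FREE]
Op 6: d = malloc(3) -> d = 10; heap: [0-9 ALLOC][10-12 ALLOC][13-30 FREE]
Op 7: free(d) -> (freed d); heap: [0-9 ALLOC][10-30 FREE]
Op 8: c = realloc(c, 1) -> c = 0; heap: [0-0 ALLOC][1-30 FREE]
malloc(23): first-fit scan over [0-0 ALLOC][1-30 FREE] -> 1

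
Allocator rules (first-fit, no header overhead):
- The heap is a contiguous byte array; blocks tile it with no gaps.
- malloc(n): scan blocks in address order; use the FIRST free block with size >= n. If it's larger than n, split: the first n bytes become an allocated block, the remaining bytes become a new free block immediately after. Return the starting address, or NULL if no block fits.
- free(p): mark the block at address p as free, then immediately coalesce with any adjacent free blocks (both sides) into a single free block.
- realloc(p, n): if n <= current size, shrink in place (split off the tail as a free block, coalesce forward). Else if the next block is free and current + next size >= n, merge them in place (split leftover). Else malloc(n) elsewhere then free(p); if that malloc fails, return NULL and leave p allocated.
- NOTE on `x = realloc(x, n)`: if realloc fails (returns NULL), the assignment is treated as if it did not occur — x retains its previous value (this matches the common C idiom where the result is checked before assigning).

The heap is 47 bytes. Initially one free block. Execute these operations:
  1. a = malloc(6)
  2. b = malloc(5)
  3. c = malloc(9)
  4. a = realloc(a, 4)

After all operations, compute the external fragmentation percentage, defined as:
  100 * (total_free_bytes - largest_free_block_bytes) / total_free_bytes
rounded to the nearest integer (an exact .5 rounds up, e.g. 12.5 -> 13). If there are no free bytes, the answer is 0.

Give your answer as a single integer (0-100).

Answer: 7

Derivation:
Op 1: a = malloc(6) -> a = 0; heap: [0-5 ALLOC][6-46 FREE]
Op 2: b = malloc(5) -> b = 6; heap: [0-5 ALLOC][6-10 ALLOC][11-46 FREE]
Op 3: c = malloc(9) -> c = 11; heap: [0-5 ALLOC][6-10 ALLOC][11-19 ALLOC][20-46 FREE]
Op 4: a = realloc(a, 4) -> a = 0; heap: [0-3 ALLOC][4-5 FREE][6-10 ALLOC][11-19 ALLOC][20-46 FREE]
Free blocks: [2 27] total_free=29 largest=27 -> 100*(29-27)/29 = 200/29 ≈ 6.897 -> rounds to 7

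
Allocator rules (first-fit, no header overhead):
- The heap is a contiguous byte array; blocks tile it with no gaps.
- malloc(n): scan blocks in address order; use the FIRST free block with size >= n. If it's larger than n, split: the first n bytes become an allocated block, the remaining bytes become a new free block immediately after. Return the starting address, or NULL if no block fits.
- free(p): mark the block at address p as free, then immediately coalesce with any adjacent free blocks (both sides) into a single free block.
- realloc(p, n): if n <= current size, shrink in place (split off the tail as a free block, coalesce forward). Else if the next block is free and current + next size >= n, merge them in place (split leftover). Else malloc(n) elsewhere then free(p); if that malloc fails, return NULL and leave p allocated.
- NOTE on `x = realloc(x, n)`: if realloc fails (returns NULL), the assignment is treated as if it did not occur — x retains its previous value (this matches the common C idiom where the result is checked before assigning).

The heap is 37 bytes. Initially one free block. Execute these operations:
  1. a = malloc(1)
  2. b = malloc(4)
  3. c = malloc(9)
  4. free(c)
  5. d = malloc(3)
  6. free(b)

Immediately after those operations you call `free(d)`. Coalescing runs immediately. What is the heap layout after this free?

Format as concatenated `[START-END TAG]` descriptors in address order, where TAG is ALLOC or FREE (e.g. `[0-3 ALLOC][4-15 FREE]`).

Op 1: a = malloc(1) -> a = 0; heap: [0-0 ALLOC][1-36 FREE]
Op 2: b = malloc(4) -> b = 1; heap: [0-0 ALLOC][1-4 ALLOC][5-36 FREE]
Op 3: c = malloc(9) -> c = 5; heap: [0-0 ALLOC][1-4 ALLOC][5-13 ALLOC][14-36 FREE]
Op 4: free(c) -> (freed c); heap: [0-0 ALLOC][1-4 ALLOC][5-36 FREE]
Op 5: d = malloc(3) -> d = 5; heap: [0-0 ALLOC][1-4 ALLOC][5-7 ALLOC][8-36 FREE]
Op 6: free(b) -> (freed b); heap: [0-0 ALLOC][1-4 FREE][5-7 ALLOC][8-36 FREE]
free(d): d = 5 -> block [5-7 ALLOC]; mark free, coalesce with adjacent free neighbors -> [0-0 ALLOC][1-36 FREE]

Answer: [0-0 ALLOC][1-36 FREE]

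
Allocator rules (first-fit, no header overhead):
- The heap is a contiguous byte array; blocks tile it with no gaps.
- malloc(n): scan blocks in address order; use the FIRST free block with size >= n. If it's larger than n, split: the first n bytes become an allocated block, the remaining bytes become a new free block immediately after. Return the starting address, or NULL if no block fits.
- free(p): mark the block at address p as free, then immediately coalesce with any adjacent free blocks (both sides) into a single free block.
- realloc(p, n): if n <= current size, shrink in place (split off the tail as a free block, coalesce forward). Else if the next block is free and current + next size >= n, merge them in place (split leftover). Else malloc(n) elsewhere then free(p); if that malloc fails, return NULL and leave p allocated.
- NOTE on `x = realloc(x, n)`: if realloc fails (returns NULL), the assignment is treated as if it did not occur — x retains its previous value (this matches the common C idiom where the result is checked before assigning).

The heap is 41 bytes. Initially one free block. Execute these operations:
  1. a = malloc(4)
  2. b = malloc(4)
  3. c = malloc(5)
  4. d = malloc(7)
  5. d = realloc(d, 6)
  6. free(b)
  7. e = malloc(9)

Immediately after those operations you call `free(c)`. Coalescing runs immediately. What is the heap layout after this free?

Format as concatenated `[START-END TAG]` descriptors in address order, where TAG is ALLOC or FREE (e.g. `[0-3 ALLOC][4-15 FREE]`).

Answer: [0-3 ALLOC][4-12 FREE][13-18 ALLOC][19-27 ALLOC][28-40 FREE]

Derivation:
Op 1: a = malloc(4) -> a = 0; heap: [0-3 ALLOC][4-40 FREE]
Op 2: b = malloc(4) -> b = 4; heap: [0-3 ALLOC][4-7 ALLOC][8-40 FREE]
Op 3: c = malloc(5) -> c = 8; heap: [0-3 ALLOC][4-7 ALLOC][8-12 ALLOC][13-40 FREE]
Op 4: d = malloc(7) -> d = 13; heap: [0-3 ALLOC][4-7 ALLOC][8-12 ALLOC][13-19 ALLOC][20-40 FREE]
Op 5: d = realloc(d, 6) -> d = 13; heap: [0-3 ALLOC][4-7 ALLOC][8-12 ALLOC][13-18 ALLOC][19-40 FREE]
Op 6: free(b) -> (freed b); heap: [0-3 ALLOC][4-7 FREE][8-12 ALLOC][13-18 ALLOC][19-40 FREE]
Op 7: e = malloc(9) -> e = 19; heap: [0-3 ALLOC][4-7 FREE][8-12 ALLOC][13-18 ALLOC][19-27 ALLOC][28-40 FREE]
free(c): c = 8 -> block [8-12 ALLOC]; mark free, coalesce with adjacent free neighbors -> [0-3 ALLOC][4-12 FREE][13-18 ALLOC][19-27 ALLOC][28-40 FREE]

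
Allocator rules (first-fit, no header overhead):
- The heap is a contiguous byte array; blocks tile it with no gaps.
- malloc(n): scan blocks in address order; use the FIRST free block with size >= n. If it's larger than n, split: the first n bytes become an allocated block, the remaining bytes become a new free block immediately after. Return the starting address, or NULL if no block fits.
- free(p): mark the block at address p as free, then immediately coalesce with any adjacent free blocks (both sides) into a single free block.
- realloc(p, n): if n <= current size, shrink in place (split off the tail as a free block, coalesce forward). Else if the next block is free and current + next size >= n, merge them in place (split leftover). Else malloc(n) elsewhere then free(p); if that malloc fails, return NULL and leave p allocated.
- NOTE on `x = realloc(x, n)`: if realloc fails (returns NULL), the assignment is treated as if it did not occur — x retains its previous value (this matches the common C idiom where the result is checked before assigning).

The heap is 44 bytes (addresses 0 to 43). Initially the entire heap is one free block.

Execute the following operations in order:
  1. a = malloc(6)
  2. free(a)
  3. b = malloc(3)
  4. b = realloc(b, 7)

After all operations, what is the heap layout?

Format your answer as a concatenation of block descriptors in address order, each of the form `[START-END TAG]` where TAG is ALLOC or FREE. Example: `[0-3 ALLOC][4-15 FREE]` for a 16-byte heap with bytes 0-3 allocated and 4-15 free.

Op 1: a = malloc(6) -> a = 0; heap: [0-5 ALLOC][6-43 FREE]
Op 2: free(a) -> (freed a); heap: [0-43 FREE]
Op 3: b = malloc(3) -> b = 0; heap: [0-2 ALLOC][3-43 FREE]
Op 4: b = realloc(b, 7) -> b = 0; heap: [0-6 ALLOC][7-43 FREE]

Answer: [0-6 ALLOC][7-43 FREE]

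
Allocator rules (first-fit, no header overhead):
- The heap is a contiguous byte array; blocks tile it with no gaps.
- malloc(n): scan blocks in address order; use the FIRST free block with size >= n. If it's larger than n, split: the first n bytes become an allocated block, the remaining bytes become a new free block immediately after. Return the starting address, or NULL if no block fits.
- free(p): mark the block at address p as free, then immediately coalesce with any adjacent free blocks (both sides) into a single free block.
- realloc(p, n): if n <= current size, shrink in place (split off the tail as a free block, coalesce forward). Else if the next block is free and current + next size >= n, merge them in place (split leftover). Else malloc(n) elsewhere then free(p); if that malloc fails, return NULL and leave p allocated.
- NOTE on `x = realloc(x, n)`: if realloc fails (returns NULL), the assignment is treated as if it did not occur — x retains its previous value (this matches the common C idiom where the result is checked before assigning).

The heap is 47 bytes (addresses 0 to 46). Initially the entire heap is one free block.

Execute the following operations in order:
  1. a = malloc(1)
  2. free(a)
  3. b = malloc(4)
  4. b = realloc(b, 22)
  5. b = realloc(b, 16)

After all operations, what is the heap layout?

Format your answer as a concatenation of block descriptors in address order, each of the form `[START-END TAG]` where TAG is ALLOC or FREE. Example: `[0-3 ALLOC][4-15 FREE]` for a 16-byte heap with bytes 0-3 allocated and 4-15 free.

Op 1: a = malloc(1) -> a = 0; heap: [0-0 ALLOC][1-46 FREE]
Op 2: free(a) -> (freed a); heap: [0-46 FREE]
Op 3: b = malloc(4) -> b = 0; heap: [0-3 ALLOC][4-46 FREE]
Op 4: b = realloc(b, 22) -> b = 0; heap: [0-21 ALLOC][22-46 FREE]
Op 5: b = realloc(b, 16) -> b = 0; heap: [0-15 ALLOC][16-46 FREE]

Answer: [0-15 ALLOC][16-46 FREE]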